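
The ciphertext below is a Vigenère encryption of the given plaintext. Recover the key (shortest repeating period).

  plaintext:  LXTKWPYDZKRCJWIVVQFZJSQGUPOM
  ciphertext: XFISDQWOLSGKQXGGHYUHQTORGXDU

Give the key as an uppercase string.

  i= 0: X-L = 12 → M
  i= 1: F-X =  8 → I
  i= 2: I-T = 15 → P
  i= 3: S-K =  8 → I
  i= 4: D-W =  7 → H
  i= 5: Q-P =  1 → B
  i= 6: W-Y = 24 → Y
  i= 7: O-D = 11 → L
  i= 8: L-Z = 12 → M
  i= 9: S-K =  8 → I
  i=10: G-R = 15 → P
  i=11: K-C =  8 → I
  i=12: Q-J =  7 → H
  i=13: X-W =  1 → B
  i=14: G-I = 24 → Y
  i=15: G-V = 11 → L
  i=16: H-V = 12 → M
  i=17: Y-Q =  8 → I
  i=18: U-F = 15 → P
  i=19: H-Z =  8 → I
  i=20: Q-J =  7 → H
  i=21: T-S =  1 → B
  i=22: O-Q = 24 → Y
  i=23: R-G = 11 → L
  i=24: G-U = 12 → M
  i=25: X-P =  8 → I
  i=26: D-O = 15 → P
  i=27: U-M =  8 → I
  shifts repeat with period 8: MIPIHBYL

MIPIHBYL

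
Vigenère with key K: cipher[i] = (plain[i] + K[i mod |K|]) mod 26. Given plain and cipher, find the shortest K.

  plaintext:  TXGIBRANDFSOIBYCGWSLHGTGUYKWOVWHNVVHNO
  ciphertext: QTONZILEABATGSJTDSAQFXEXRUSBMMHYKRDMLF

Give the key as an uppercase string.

  i= 0: Q-T = 23 → X
  i= 1: T-X = 22 → W
  i= 2: O-G =  8 → I
  i= 3: N-I =  5 → F
  i= 4: Z-B = 24 → Y
  i= 5: I-R = 17 → R
  i= 6: L-A = 11 → L
  i= 7: E-N = 17 → R
  i= 8: A-D = 23 → X
  i= 9: B-F = 22 → W
  i=10: A-S =  8 → I
  i=11: T-O =  5 → F
  i=12: G-I = 24 → Y
  i=13: S-B = 17 → R
  i=14: J-Y = 11 → L
  i=15: T-C = 17 → R
  i=16: D-G = 23 → X
  i=17: S-W = 22 → W
  i=18: A-S =  8 → I
  i=19: Q-L =  5 → F
  i=20: F-H = 24 → Y
  i=21: X-G = 17 → R
  i=22: E-T = 11 → L
  i=23: X-G = 17 → R
  i=24: R-U = 23 → X
  i=25: U-Y = 22 → W
  i=26: S-K =  8 → I
  i=27: B-W =  5 → F
  i=28: M-O = 24 → Y
  i=29: M-V = 17 → R
  i=30: H-W = 11 → L
  i=31: Y-H = 17 → R
  i=32: K-N = 23 → X
  i=33: R-V = 22 → W
  i=34: D-V =  8 → I
  i=35: M-H =  5 → F
  i=36: L-N = 24 → Y
  i=37: F-O = 17 → R
  shifts repeat with period 8: XWIFYRLR

XWIFYRLR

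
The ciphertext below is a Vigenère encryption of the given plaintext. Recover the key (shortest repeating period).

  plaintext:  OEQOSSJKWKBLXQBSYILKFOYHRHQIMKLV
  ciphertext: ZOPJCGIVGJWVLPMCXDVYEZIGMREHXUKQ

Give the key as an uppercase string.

  i= 0: Z-O = 11 → L
  i= 1: O-E = 10 → K
  i= 2: P-Q = 25 → Z
  i= 3: J-O = 21 → V
  i= 4: C-S = 10 → K
  i= 5: G-S = 14 → O
  i= 6: I-J = 25 → Z
  i= 7: V-K = 11 → L
  i= 8: G-W = 10 → K
  i= 9: J-K = 25 → Z
  i=10: W-B = 21 → V
  i=11: V-L = 10 → K
  i=12: L-X = 14 → O
  i=13: P-Q = 25 → Z
  i=14: M-B = 11 → L
  i=15: C-S = 10 → K
  i=16: X-Y = 25 → Z
  i=17: D-I = 21 → V
  i=18: V-L = 10 → K
  i=19: Y-K = 14 → O
  i=20: E-F = 25 → Z
  i=21: Z-O = 11 → L
  i=22: I-Y = 10 → K
  i=23: G-H = 25 → Z
  i=24: M-R = 21 → V
  i=25: R-H = 10 → K
  i=26: E-Q = 14 → O
  i=27: H-I = 25 → Z
  i=28: X-M = 11 → L
  i=29: U-K = 10 → K
  i=30: K-L = 25 → Z
  i=31: Q-V = 21 → V
  shifts repeat with period 7: LKZVKOZ

LKZVKOZ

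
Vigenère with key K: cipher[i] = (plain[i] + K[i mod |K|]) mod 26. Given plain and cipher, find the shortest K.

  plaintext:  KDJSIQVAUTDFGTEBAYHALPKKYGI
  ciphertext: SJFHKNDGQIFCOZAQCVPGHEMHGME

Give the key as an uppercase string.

IGWPCX

  i= 0: S-K =  8 → I
  i= 1: J-D =  6 → G
  i= 2: F-J = 22 → W
  i= 3: H-S = 15 → P
  i= 4: K-I =  2 → C
  i= 5: N-Q = 23 → X
  i= 6: D-V =  8 → I
  i= 7: G-A =  6 → G
  i= 8: Q-U = 22 → W
  i= 9: I-T = 15 → P
  i=10: F-D =  2 → C
  i=11: C-F = 23 → X
  i=12: O-G =  8 → I
  i=13: Z-T =  6 → G
  i=14: A-E = 22 → W
  i=15: Q-B = 15 → P
  i=16: C-A =  2 → C
  i=17: V-Y = 23 → X
  i=18: P-H =  8 → I
  i=19: G-A =  6 → G
  i=20: H-L = 22 → W
  i=21: E-P = 15 → P
  i=22: M-K =  2 → C
  i=23: H-K = 23 → X
  i=24: G-Y =  8 → I
  i=25: M-G =  6 → G
  i=26: E-I = 22 → W
  shifts repeat with period 6: IGWPCX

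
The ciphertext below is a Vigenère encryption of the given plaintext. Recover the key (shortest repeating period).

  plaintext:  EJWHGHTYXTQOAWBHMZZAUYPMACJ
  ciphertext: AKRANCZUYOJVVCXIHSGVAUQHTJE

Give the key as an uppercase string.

  i= 0: A-E = 22 → W
  i= 1: K-J =  1 → B
  i= 2: R-W = 21 → V
  i= 3: A-H = 19 → T
  i= 4: N-G =  7 → H
  i= 5: C-H = 21 → V
  i= 6: Z-T =  6 → G
  i= 7: U-Y = 22 → W
  i= 8: Y-X =  1 → B
  i= 9: O-T = 21 → V
  i=10: J-Q = 19 → T
  i=11: V-O =  7 → H
  i=12: V-A = 21 → V
  i=13: C-W =  6 → G
  i=14: X-B = 22 → W
  i=15: I-H =  1 → B
  i=16: H-M = 21 → V
  i=17: S-Z = 19 → T
  i=18: G-Z =  7 → H
  i=19: V-A = 21 → V
  i=20: A-U =  6 → G
  i=21: U-Y = 22 → W
  i=22: Q-P =  1 → B
  i=23: H-M = 21 → V
  i=24: T-A = 19 → T
  i=25: J-C =  7 → H
  i=26: E-J = 21 → V
  shifts repeat with period 7: WBVTHVG

WBVTHVG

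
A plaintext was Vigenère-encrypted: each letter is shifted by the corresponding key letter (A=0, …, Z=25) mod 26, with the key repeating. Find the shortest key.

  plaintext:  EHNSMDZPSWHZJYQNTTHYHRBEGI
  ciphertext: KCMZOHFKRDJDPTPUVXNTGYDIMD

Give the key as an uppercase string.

  i= 0: K-E =  6 → G
  i= 1: C-H = 21 → V
  i= 2: M-N = 25 → Z
  i= 3: Z-S =  7 → H
  i= 4: O-M =  2 → C
  i= 5: H-D =  4 → E
  i= 6: F-Z =  6 → G
  i= 7: K-P = 21 → V
  i= 8: R-S = 25 → Z
  i= 9: D-W =  7 → H
  i=10: J-H =  2 → C
  i=11: D-Z =  4 → E
  i=12: P-J =  6 → G
  i=13: T-Y = 21 → V
  i=14: P-Q = 25 → Z
  i=15: U-N =  7 → H
  i=16: V-T =  2 → C
  i=17: X-T =  4 → E
  i=18: N-H =  6 → G
  i=19: T-Y = 21 → V
  i=20: G-H = 25 → Z
  i=21: Y-R =  7 → H
  i=22: D-B =  2 → C
  i=23: I-E =  4 → E
  i=24: M-G =  6 → G
  i=25: D-I = 21 → V
  shifts repeat with period 6: GVZHCE

GVZHCE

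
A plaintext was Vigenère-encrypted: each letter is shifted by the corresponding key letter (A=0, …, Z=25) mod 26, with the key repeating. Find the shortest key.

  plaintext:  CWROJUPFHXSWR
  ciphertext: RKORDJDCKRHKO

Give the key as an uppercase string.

  i= 0: R-C = 15 → P
  i= 1: K-W = 14 → O
  i= 2: O-R = 23 → X
  i= 3: R-O =  3 → D
  i= 4: D-J = 20 → U
  i= 5: J-U = 15 → P
  i= 6: D-P = 14 → O
  i= 7: C-F = 23 → X
  i= 8: K-H =  3 → D
  i= 9: R-X = 20 → U
  i=10: H-S = 15 → P
  i=11: K-W = 14 → O
  i=12: O-R = 23 → X
  shifts repeat with period 5: POXDU

POXDU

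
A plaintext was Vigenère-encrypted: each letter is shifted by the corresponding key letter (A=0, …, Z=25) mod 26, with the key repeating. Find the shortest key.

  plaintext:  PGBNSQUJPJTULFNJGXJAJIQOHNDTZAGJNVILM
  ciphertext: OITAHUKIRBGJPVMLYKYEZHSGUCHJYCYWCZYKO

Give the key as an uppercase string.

  i= 0: O-P = 25 → Z
  i= 1: I-G =  2 → C
  i= 2: T-B = 18 → S
  i= 3: A-N = 13 → N
  i= 4: H-S = 15 → P
  i= 5: U-Q =  4 → E
  i= 6: K-U = 16 → Q
  i= 7: I-J = 25 → Z
  i= 8: R-P =  2 → C
  i= 9: B-J = 18 → S
  i=10: G-T = 13 → N
  i=11: J-U = 15 → P
  i=12: P-L =  4 → E
  i=13: V-F = 16 → Q
  i=14: M-N = 25 → Z
  i=15: L-J =  2 → C
  i=16: Y-G = 18 → S
  i=17: K-X = 13 → N
  i=18: Y-J = 15 → P
  i=19: E-A =  4 → E
  i=20: Z-J = 16 → Q
  i=21: H-I = 25 → Z
  i=22: S-Q =  2 → C
  i=23: G-O = 18 → S
  i=24: U-H = 13 → N
  i=25: C-N = 15 → P
  i=26: H-D =  4 → E
  i=27: J-T = 16 → Q
  i=28: Y-Z = 25 → Z
  i=29: C-A =  2 → C
  i=30: Y-G = 18 → S
  i=31: W-J = 13 → N
  i=32: C-N = 15 → P
  i=33: Z-V =  4 → E
  i=34: Y-I = 16 → Q
  i=35: K-L = 25 → Z
  i=36: O-M =  2 → C
  shifts repeat with period 7: ZCSNPEQ

ZCSNPEQ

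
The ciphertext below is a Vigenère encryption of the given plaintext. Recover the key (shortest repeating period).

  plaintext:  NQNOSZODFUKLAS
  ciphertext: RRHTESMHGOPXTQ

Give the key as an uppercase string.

  i= 0: R-N =  4 → E
  i= 1: R-Q =  1 → B
  i= 2: H-N = 20 → U
  i= 3: T-O =  5 → F
  i= 4: E-S = 12 → M
  i= 5: S-Z = 19 → T
  i= 6: M-O = 24 → Y
  i= 7: H-D =  4 → E
  i= 8: G-F =  1 → B
  i= 9: O-U = 20 → U
  i=10: P-K =  5 → F
  i=11: X-L = 12 → M
  i=12: T-A = 19 → T
  i=13: Q-S = 24 → Y
  shifts repeat with period 7: EBUFMTY

EBUFMTY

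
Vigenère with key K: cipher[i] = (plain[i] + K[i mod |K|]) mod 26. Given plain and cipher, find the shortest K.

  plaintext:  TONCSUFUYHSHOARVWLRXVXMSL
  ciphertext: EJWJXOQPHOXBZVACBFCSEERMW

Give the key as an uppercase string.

  i= 0: E-T = 11 → L
  i= 1: J-O = 21 → V
  i= 2: W-N =  9 → J
  i= 3: J-C =  7 → H
  i= 4: X-S =  5 → F
  i= 5: O-U = 20 → U
  i= 6: Q-F = 11 → L
  i= 7: P-U = 21 → V
  i= 8: H-Y =  9 → J
  i= 9: O-H =  7 → H
  i=10: X-S =  5 → F
  i=11: B-H = 20 → U
  i=12: Z-O = 11 → L
  i=13: V-A = 21 → V
  i=14: A-R =  9 → J
  i=15: C-V =  7 → H
  i=16: B-W =  5 → F
  i=17: F-L = 20 → U
  i=18: C-R = 11 → L
  i=19: S-X = 21 → V
  i=20: E-V =  9 → J
  i=21: E-X =  7 → H
  i=22: R-M =  5 → F
  i=23: M-S = 20 → U
  i=24: W-L = 11 → L
  shifts repeat with period 6: LVJHFU

LVJHFU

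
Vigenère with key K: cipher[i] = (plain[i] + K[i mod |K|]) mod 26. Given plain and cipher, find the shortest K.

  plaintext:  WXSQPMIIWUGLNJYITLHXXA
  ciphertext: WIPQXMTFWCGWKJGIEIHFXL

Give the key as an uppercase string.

ALXAI

  i= 0: W-W =  0 → A
  i= 1: I-X = 11 → L
  i= 2: P-S = 23 → X
  i= 3: Q-Q =  0 → A
  i= 4: X-P =  8 → I
  i= 5: M-M =  0 → A
  i= 6: T-I = 11 → L
  i= 7: F-I = 23 → X
  i= 8: W-W =  0 → A
  i= 9: C-U =  8 → I
  i=10: G-G =  0 → A
  i=11: W-L = 11 → L
  i=12: K-N = 23 → X
  i=13: J-J =  0 → A
  i=14: G-Y =  8 → I
  i=15: I-I =  0 → A
  i=16: E-T = 11 → L
  i=17: I-L = 23 → X
  i=18: H-H =  0 → A
  i=19: F-X =  8 → I
  i=20: X-X =  0 → A
  i=21: L-A = 11 → L
  shifts repeat with period 5: ALXAI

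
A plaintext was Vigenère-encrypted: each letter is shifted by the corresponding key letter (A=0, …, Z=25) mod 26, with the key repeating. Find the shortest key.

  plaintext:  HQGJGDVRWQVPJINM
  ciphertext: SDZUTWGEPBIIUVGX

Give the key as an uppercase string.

LNT

  i= 0: S-H = 11 → L
  i= 1: D-Q = 13 → N
  i= 2: Z-G = 19 → T
  i= 3: U-J = 11 → L
  i= 4: T-G = 13 → N
  i= 5: W-D = 19 → T
  i= 6: G-V = 11 → L
  i= 7: E-R = 13 → N
  i= 8: P-W = 19 → T
  i= 9: B-Q = 11 → L
  i=10: I-V = 13 → N
  i=11: I-P = 19 → T
  i=12: U-J = 11 → L
  i=13: V-I = 13 → N
  i=14: G-N = 19 → T
  i=15: X-M = 11 → L
  shifts repeat with period 3: LNT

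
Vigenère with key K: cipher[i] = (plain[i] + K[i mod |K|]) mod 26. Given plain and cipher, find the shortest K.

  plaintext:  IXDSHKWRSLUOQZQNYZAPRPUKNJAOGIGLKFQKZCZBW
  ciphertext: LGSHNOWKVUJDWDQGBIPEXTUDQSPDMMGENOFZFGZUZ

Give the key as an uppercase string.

  i= 0: L-I =  3 → D
  i= 1: G-X =  9 → J
  i= 2: S-D = 15 → P
  i= 3: H-S = 15 → P
  i= 4: N-H =  6 → G
  i= 5: O-K =  4 → E
  i= 6: W-W =  0 → A
  i= 7: K-R = 19 → T
  i= 8: V-S =  3 → D
  i= 9: U-L =  9 → J
  i=10: J-U = 15 → P
  i=11: D-O = 15 → P
  i=12: W-Q =  6 → G
  i=13: D-Z =  4 → E
  i=14: Q-Q =  0 → A
  i=15: G-N = 19 → T
  i=16: B-Y =  3 → D
  i=17: I-Z =  9 → J
  i=18: P-A = 15 → P
  i=19: E-P = 15 → P
  i=20: X-R =  6 → G
  i=21: T-P =  4 → E
  i=22: U-U =  0 → A
  i=23: D-K = 19 → T
  i=24: Q-N =  3 → D
  i=25: S-J =  9 → J
  i=26: P-A = 15 → P
  i=27: D-O = 15 → P
  i=28: M-G =  6 → G
  i=29: M-I =  4 → E
  i=30: G-G =  0 → A
  i=31: E-L = 19 → T
  i=32: N-K =  3 → D
  i=33: O-F =  9 → J
  i=34: F-Q = 15 → P
  i=35: Z-K = 15 → P
  i=36: F-Z =  6 → G
  i=37: G-C =  4 → E
  i=38: Z-Z =  0 → A
  i=39: U-B = 19 → T
  i=40: Z-W =  3 → D
  shifts repeat with period 8: DJPPGEAT

DJPPGEAT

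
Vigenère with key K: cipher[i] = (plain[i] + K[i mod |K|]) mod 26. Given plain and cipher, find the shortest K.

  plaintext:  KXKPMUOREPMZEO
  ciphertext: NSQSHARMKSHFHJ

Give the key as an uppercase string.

DVG

  i= 0: N-K =  3 → D
  i= 1: S-X = 21 → V
  i= 2: Q-K =  6 → G
  i= 3: S-P =  3 → D
  i= 4: H-M = 21 → V
  i= 5: A-U =  6 → G
  i= 6: R-O =  3 → D
  i= 7: M-R = 21 → V
  i= 8: K-E =  6 → G
  i= 9: S-P =  3 → D
  i=10: H-M = 21 → V
  i=11: F-Z =  6 → G
  i=12: H-E =  3 → D
  i=13: J-O = 21 → V
  shifts repeat with period 3: DVG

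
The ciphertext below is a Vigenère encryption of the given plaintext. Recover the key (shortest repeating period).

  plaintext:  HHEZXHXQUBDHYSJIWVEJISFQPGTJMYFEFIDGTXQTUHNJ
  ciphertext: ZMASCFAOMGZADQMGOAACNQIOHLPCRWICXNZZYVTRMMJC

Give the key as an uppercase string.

  i= 0: Z-H = 18 → S
  i= 1: M-H =  5 → F
  i= 2: A-E = 22 → W
  i= 3: S-Z = 19 → T
  i= 4: C-X =  5 → F
  i= 5: F-H = 24 → Y
  i= 6: A-X =  3 → D
  i= 7: O-Q = 24 → Y
  i= 8: M-U = 18 → S
  i= 9: G-B =  5 → F
  i=10: Z-D = 22 → W
  i=11: A-H = 19 → T
  i=12: D-Y =  5 → F
  i=13: Q-S = 24 → Y
  i=14: M-J =  3 → D
  i=15: G-I = 24 → Y
  i=16: O-W = 18 → S
  i=17: A-V =  5 → F
  i=18: A-E = 22 → W
  i=19: C-J = 19 → T
  i=20: N-I =  5 → F
  i=21: Q-S = 24 → Y
  i=22: I-F =  3 → D
  i=23: O-Q = 24 → Y
  i=24: H-P = 18 → S
  i=25: L-G =  5 → F
  i=26: P-T = 22 → W
  i=27: C-J = 19 → T
  i=28: R-M =  5 → F
  i=29: W-Y = 24 → Y
  i=30: I-F =  3 → D
  i=31: C-E = 24 → Y
  i=32: X-F = 18 → S
  i=33: N-I =  5 → F
  i=34: Z-D = 22 → W
  i=35: Z-G = 19 → T
  i=36: Y-T =  5 → F
  i=37: V-X = 24 → Y
  i=38: T-Q =  3 → D
  i=39: R-T = 24 → Y
  i=40: M-U = 18 → S
  i=41: M-H =  5 → F
  i=42: J-N = 22 → W
  i=43: C-J = 19 → T
  shifts repeat with period 8: SFWTFYDY

SFWTFYDY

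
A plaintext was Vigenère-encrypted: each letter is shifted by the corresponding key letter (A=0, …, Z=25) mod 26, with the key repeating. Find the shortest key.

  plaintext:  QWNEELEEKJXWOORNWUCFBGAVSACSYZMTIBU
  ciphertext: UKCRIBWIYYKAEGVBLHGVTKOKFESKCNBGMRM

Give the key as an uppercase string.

EOPNEQS

  i= 0: U-Q =  4 → E
  i= 1: K-W = 14 → O
  i= 2: C-N = 15 → P
  i= 3: R-E = 13 → N
  i= 4: I-E =  4 → E
  i= 5: B-L = 16 → Q
  i= 6: W-E = 18 → S
  i= 7: I-E =  4 → E
  i= 8: Y-K = 14 → O
  i= 9: Y-J = 15 → P
  i=10: K-X = 13 → N
  i=11: A-W =  4 → E
  i=12: E-O = 16 → Q
  i=13: G-O = 18 → S
  i=14: V-R =  4 → E
  i=15: B-N = 14 → O
  i=16: L-W = 15 → P
  i=17: H-U = 13 → N
  i=18: G-C =  4 → E
  i=19: V-F = 16 → Q
  i=20: T-B = 18 → S
  i=21: K-G =  4 → E
  i=22: O-A = 14 → O
  i=23: K-V = 15 → P
  i=24: F-S = 13 → N
  i=25: E-A =  4 → E
  i=26: S-C = 16 → Q
  i=27: K-S = 18 → S
  i=28: C-Y =  4 → E
  i=29: N-Z = 14 → O
  i=30: B-M = 15 → P
  i=31: G-T = 13 → N
  i=32: M-I =  4 → E
  i=33: R-B = 16 → Q
  i=34: M-U = 18 → S
  shifts repeat with period 7: EOPNEQS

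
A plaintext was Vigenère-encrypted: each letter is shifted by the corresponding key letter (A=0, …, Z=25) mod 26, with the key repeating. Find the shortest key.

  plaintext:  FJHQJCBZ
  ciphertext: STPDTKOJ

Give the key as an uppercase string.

NKI

  i= 0: S-F = 13 → N
  i= 1: T-J = 10 → K
  i= 2: P-H =  8 → I
  i= 3: D-Q = 13 → N
  i= 4: T-J = 10 → K
  i= 5: K-C =  8 → I
  i= 6: O-B = 13 → N
  i= 7: J-Z = 10 → K
  shifts repeat with period 3: NKI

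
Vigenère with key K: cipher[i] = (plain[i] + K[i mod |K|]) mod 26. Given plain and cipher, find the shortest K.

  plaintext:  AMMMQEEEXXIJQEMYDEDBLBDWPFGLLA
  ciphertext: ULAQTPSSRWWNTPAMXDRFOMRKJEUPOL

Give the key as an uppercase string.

  i= 0: U-A = 20 → U
  i= 1: L-M = 25 → Z
  i= 2: A-M = 14 → O
  i= 3: Q-M =  4 → E
  i= 4: T-Q =  3 → D
  i= 5: P-E = 11 → L
  i= 6: S-E = 14 → O
  i= 7: S-E = 14 → O
  i= 8: R-X = 20 → U
  i= 9: W-X = 25 → Z
  i=10: W-I = 14 → O
  i=11: N-J =  4 → E
  i=12: T-Q =  3 → D
  i=13: P-E = 11 → L
  i=14: A-M = 14 → O
  i=15: M-Y = 14 → O
  i=16: X-D = 20 → U
  i=17: D-E = 25 → Z
  i=18: R-D = 14 → O
  i=19: F-B =  4 → E
  i=20: O-L =  3 → D
  i=21: M-B = 11 → L
  i=22: R-D = 14 → O
  i=23: K-W = 14 → O
  i=24: J-P = 20 → U
  i=25: E-F = 25 → Z
  i=26: U-G = 14 → O
  i=27: P-L =  4 → E
  i=28: O-L =  3 → D
  i=29: L-A = 11 → L
  shifts repeat with period 8: UZOEDLOO

UZOEDLOO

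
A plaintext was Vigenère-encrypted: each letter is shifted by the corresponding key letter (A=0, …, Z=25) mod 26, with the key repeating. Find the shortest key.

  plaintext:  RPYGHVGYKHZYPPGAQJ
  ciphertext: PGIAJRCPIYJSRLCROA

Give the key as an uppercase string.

YRKUCWWR

  i= 0: P-R = 24 → Y
  i= 1: G-P = 17 → R
  i= 2: I-Y = 10 → K
  i= 3: A-G = 20 → U
  i= 4: J-H =  2 → C
  i= 5: R-V = 22 → W
  i= 6: C-G = 22 → W
  i= 7: P-Y = 17 → R
  i= 8: I-K = 24 → Y
  i= 9: Y-H = 17 → R
  i=10: J-Z = 10 → K
  i=11: S-Y = 20 → U
  i=12: R-P =  2 → C
  i=13: L-P = 22 → W
  i=14: C-G = 22 → W
  i=15: R-A = 17 → R
  i=16: O-Q = 24 → Y
  i=17: A-J = 17 → R
  shifts repeat with period 8: YRKUCWWR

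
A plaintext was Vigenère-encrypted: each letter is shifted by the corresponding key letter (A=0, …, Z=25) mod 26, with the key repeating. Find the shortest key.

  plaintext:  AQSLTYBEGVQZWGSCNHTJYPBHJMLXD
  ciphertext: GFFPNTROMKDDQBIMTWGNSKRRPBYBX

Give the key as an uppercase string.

GPNEUVQK

  i= 0: G-A =  6 → G
  i= 1: F-Q = 15 → P
  i= 2: F-S = 13 → N
  i= 3: P-L =  4 → E
  i= 4: N-T = 20 → U
  i= 5: T-Y = 21 → V
  i= 6: R-B = 16 → Q
  i= 7: O-E = 10 → K
  i= 8: M-G =  6 → G
  i= 9: K-V = 15 → P
  i=10: D-Q = 13 → N
  i=11: D-Z =  4 → E
  i=12: Q-W = 20 → U
  i=13: B-G = 21 → V
  i=14: I-S = 16 → Q
  i=15: M-C = 10 → K
  i=16: T-N =  6 → G
  i=17: W-H = 15 → P
  i=18: G-T = 13 → N
  i=19: N-J =  4 → E
  i=20: S-Y = 20 → U
  i=21: K-P = 21 → V
  i=22: R-B = 16 → Q
  i=23: R-H = 10 → K
  i=24: P-J =  6 → G
  i=25: B-M = 15 → P
  i=26: Y-L = 13 → N
  i=27: B-X =  4 → E
  i=28: X-D = 20 → U
  shifts repeat with period 8: GPNEUVQK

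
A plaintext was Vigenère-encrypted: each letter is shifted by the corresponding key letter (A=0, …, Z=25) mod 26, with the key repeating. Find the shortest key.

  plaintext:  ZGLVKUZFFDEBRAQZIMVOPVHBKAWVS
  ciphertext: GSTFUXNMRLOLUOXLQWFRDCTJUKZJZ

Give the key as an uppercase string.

HMIKKDO

  i= 0: G-Z =  7 → H
  i= 1: S-G = 12 → M
  i= 2: T-L =  8 → I
  i= 3: F-V = 10 → K
  i= 4: U-K = 10 → K
  i= 5: X-U =  3 → D
  i= 6: N-Z = 14 → O
  i= 7: M-F =  7 → H
  i= 8: R-F = 12 → M
  i= 9: L-D =  8 → I
  i=10: O-E = 10 → K
  i=11: L-B = 10 → K
  i=12: U-R =  3 → D
  i=13: O-A = 14 → O
  i=14: X-Q =  7 → H
  i=15: L-Z = 12 → M
  i=16: Q-I =  8 → I
  i=17: W-M = 10 → K
  i=18: F-V = 10 → K
  i=19: R-O =  3 → D
  i=20: D-P = 14 → O
  i=21: C-V =  7 → H
  i=22: T-H = 12 → M
  i=23: J-B =  8 → I
  i=24: U-K = 10 → K
  i=25: K-A = 10 → K
  i=26: Z-W =  3 → D
  i=27: J-V = 14 → O
  i=28: Z-S =  7 → H
  shifts repeat with period 7: HMIKKDO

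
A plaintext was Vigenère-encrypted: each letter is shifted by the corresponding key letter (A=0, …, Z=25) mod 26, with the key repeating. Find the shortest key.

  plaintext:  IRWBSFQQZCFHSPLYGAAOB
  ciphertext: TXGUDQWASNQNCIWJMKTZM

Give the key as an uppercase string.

LGKTL

  i= 0: T-I = 11 → L
  i= 1: X-R =  6 → G
  i= 2: G-W = 10 → K
  i= 3: U-B = 19 → T
  i= 4: D-S = 11 → L
  i= 5: Q-F = 11 → L
  i= 6: W-Q =  6 → G
  i= 7: A-Q = 10 → K
  i= 8: S-Z = 19 → T
  i= 9: N-C = 11 → L
  i=10: Q-F = 11 → L
  i=11: N-H =  6 → G
  i=12: C-S = 10 → K
  i=13: I-P = 19 → T
  i=14: W-L = 11 → L
  i=15: J-Y = 11 → L
  i=16: M-G =  6 → G
  i=17: K-A = 10 → K
  i=18: T-A = 19 → T
  i=19: Z-O = 11 → L
  i=20: M-B = 11 → L
  shifts repeat with period 5: LGKTL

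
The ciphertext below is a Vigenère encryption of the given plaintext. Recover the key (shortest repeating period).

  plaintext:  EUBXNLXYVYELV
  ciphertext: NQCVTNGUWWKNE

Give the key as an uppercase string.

  i= 0: N-E =  9 → J
  i= 1: Q-U = 22 → W
  i= 2: C-B =  1 → B
  i= 3: V-X = 24 → Y
  i= 4: T-N =  6 → G
  i= 5: N-L =  2 → C
  i= 6: G-X =  9 → J
  i= 7: U-Y = 22 → W
  i= 8: W-V =  1 → B
  i= 9: W-Y = 24 → Y
  i=10: K-E =  6 → G
  i=11: N-L =  2 → C
  i=12: E-V =  9 → J
  shifts repeat with period 6: JWBYGC

JWBYGC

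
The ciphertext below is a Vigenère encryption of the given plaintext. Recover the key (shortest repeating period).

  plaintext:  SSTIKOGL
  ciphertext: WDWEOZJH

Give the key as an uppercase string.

ELDW

  i= 0: W-S =  4 → E
  i= 1: D-S = 11 → L
  i= 2: W-T =  3 → D
  i= 3: E-I = 22 → W
  i= 4: O-K =  4 → E
  i= 5: Z-O = 11 → L
  i= 6: J-G =  3 → D
  i= 7: H-L = 22 → W
  shifts repeat with period 4: ELDW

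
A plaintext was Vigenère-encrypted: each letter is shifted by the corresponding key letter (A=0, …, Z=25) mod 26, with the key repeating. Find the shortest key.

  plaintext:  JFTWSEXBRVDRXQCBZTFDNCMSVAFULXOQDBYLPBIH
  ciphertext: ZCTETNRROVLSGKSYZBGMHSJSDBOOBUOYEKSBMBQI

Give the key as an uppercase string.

  i= 0: Z-J = 16 → Q
  i= 1: C-F = 23 → X
  i= 2: T-T =  0 → A
  i= 3: E-W =  8 → I
  i= 4: T-S =  1 → B
  i= 5: N-E =  9 → J
  i= 6: R-X = 20 → U
  i= 7: R-B = 16 → Q
  i= 8: O-R = 23 → X
  i= 9: V-V =  0 → A
  i=10: L-D =  8 → I
  i=11: S-R =  1 → B
  i=12: G-X =  9 → J
  i=13: K-Q = 20 → U
  i=14: S-C = 16 → Q
  i=15: Y-B = 23 → X
  i=16: Z-Z =  0 → A
  i=17: B-T =  8 → I
  i=18: G-F =  1 → B
  i=19: M-D =  9 → J
  i=20: H-N = 20 → U
  i=21: S-C = 16 → Q
  i=22: J-M = 23 → X
  i=23: S-S =  0 → A
  i=24: D-V =  8 → I
  i=25: B-A =  1 → B
  i=26: O-F =  9 → J
  i=27: O-U = 20 → U
  i=28: B-L = 16 → Q
  i=29: U-X = 23 → X
  i=30: O-O =  0 → A
  i=31: Y-Q =  8 → I
  i=32: E-D =  1 → B
  i=33: K-B =  9 → J
  i=34: S-Y = 20 → U
  i=35: B-L = 16 → Q
  i=36: M-P = 23 → X
  i=37: B-B =  0 → A
  i=38: Q-I =  8 → I
  i=39: I-H =  1 → B
  shifts repeat with period 7: QXAIBJU

QXAIBJU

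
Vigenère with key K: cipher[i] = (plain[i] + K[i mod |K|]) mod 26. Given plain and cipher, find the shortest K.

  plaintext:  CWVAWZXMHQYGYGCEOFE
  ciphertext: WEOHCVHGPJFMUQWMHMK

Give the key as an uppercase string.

UITHGWK

  i= 0: W-C = 20 → U
  i= 1: E-W =  8 → I
  i= 2: O-V = 19 → T
  i= 3: H-A =  7 → H
  i= 4: C-W =  6 → G
  i= 5: V-Z = 22 → W
  i= 6: H-X = 10 → K
  i= 7: G-M = 20 → U
  i= 8: P-H =  8 → I
  i= 9: J-Q = 19 → T
  i=10: F-Y =  7 → H
  i=11: M-G =  6 → G
  i=12: U-Y = 22 → W
  i=13: Q-G = 10 → K
  i=14: W-C = 20 → U
  i=15: M-E =  8 → I
  i=16: H-O = 19 → T
  i=17: M-F =  7 → H
  i=18: K-E =  6 → G
  shifts repeat with period 7: UITHGWK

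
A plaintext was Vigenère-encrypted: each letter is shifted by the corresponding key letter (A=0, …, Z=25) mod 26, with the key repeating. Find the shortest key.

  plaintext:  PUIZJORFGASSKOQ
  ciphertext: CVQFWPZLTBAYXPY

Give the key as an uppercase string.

NBIG

  i= 0: C-P = 13 → N
  i= 1: V-U =  1 → B
  i= 2: Q-I =  8 → I
  i= 3: F-Z =  6 → G
  i= 4: W-J = 13 → N
  i= 5: P-O =  1 → B
  i= 6: Z-R =  8 → I
  i= 7: L-F =  6 → G
  i= 8: T-G = 13 → N
  i= 9: B-A =  1 → B
  i=10: A-S =  8 → I
  i=11: Y-S =  6 → G
  i=12: X-K = 13 → N
  i=13: P-O =  1 → B
  i=14: Y-Q =  8 → I
  shifts repeat with period 4: NBIG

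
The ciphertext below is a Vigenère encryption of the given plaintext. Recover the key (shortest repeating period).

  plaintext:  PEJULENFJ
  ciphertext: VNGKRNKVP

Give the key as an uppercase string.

GJXQ

  i= 0: V-P =  6 → G
  i= 1: N-E =  9 → J
  i= 2: G-J = 23 → X
  i= 3: K-U = 16 → Q
  i= 4: R-L =  6 → G
  i= 5: N-E =  9 → J
  i= 6: K-N = 23 → X
  i= 7: V-F = 16 → Q
  i= 8: P-J =  6 → G
  shifts repeat with period 4: GJXQ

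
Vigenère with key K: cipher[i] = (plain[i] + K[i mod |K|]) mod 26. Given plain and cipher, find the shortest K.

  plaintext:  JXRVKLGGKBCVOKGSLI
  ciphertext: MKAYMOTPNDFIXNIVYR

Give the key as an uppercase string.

  i= 0: M-J =  3 → D
  i= 1: K-X = 13 → N
  i= 2: A-R =  9 → J
  i= 3: Y-V =  3 → D
  i= 4: M-K =  2 → C
  i= 5: O-L =  3 → D
  i= 6: T-G = 13 → N
  i= 7: P-G =  9 → J
  i= 8: N-K =  3 → D
  i= 9: D-B =  2 → C
  i=10: F-C =  3 → D
  i=11: I-V = 13 → N
  i=12: X-O =  9 → J
  i=13: N-K =  3 → D
  i=14: I-G =  2 → C
  i=15: V-S =  3 → D
  i=16: Y-L = 13 → N
  i=17: R-I =  9 → J
  shifts repeat with period 5: DNJDC

DNJDC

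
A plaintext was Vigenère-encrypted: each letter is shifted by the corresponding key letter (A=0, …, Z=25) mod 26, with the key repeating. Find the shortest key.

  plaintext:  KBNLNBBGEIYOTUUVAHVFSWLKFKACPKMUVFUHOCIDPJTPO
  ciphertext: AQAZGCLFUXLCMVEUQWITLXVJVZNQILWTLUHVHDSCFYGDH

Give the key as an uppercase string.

  i= 0: A-K = 16 → Q
  i= 1: Q-B = 15 → P
  i= 2: A-N = 13 → N
  i= 3: Z-L = 14 → O
  i= 4: G-N = 19 → T
  i= 5: C-B =  1 → B
  i= 6: L-B = 10 → K
  i= 7: F-G = 25 → Z
  i= 8: U-E = 16 → Q
  i= 9: X-I = 15 → P
  i=10: L-Y = 13 → N
  i=11: C-O = 14 → O
  i=12: M-T = 19 → T
  i=13: V-U =  1 → B
  i=14: E-U = 10 → K
  i=15: U-V = 25 → Z
  i=16: Q-A = 16 → Q
  i=17: W-H = 15 → P
  i=18: I-V = 13 → N
  i=19: T-F = 14 → O
  i=20: L-S = 19 → T
  i=21: X-W =  1 → B
  i=22: V-L = 10 → K
  i=23: J-K = 25 → Z
  i=24: V-F = 16 → Q
  i=25: Z-K = 15 → P
  i=26: N-A = 13 → N
  i=27: Q-C = 14 → O
  i=28: I-P = 19 → T
  i=29: L-K =  1 → B
  i=30: W-M = 10 → K
  i=31: T-U = 25 → Z
  i=32: L-V = 16 → Q
  i=33: U-F = 15 → P
  i=34: H-U = 13 → N
  i=35: V-H = 14 → O
  i=36: H-O = 19 → T
  i=37: D-C =  1 → B
  i=38: S-I = 10 → K
  i=39: C-D = 25 → Z
  i=40: F-P = 16 → Q
  i=41: Y-J = 15 → P
  i=42: G-T = 13 → N
  i=43: D-P = 14 → O
  i=44: H-O = 19 → T
  shifts repeat with period 8: QPNOTBKZ

QPNOTBKZ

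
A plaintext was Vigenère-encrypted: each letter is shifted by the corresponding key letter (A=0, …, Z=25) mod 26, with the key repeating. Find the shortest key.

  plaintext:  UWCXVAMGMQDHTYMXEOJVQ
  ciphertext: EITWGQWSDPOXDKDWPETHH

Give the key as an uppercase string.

  i= 0: E-U = 10 → K
  i= 1: I-W = 12 → M
  i= 2: T-C = 17 → R
  i= 3: W-X = 25 → Z
  i= 4: G-V = 11 → L
  i= 5: Q-A = 16 → Q
  i= 6: W-M = 10 → K
  i= 7: S-G = 12 → M
  i= 8: D-M = 17 → R
  i= 9: P-Q = 25 → Z
  i=10: O-D = 11 → L
  i=11: X-H = 16 → Q
  i=12: D-T = 10 → K
  i=13: K-Y = 12 → M
  i=14: D-M = 17 → R
  i=15: W-X = 25 → Z
  i=16: P-E = 11 → L
  i=17: E-O = 16 → Q
  i=18: T-J = 10 → K
  i=19: H-V = 12 → M
  i=20: H-Q = 17 → R
  shifts repeat with period 6: KMRZLQ

KMRZLQ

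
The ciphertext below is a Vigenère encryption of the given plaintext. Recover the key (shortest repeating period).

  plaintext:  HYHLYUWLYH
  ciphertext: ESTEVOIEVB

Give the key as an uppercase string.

XUMT

  i= 0: E-H = 23 → X
  i= 1: S-Y = 20 → U
  i= 2: T-H = 12 → M
  i= 3: E-L = 19 → T
  i= 4: V-Y = 23 → X
  i= 5: O-U = 20 → U
  i= 6: I-W = 12 → M
  i= 7: E-L = 19 → T
  i= 8: V-Y = 23 → X
  i= 9: B-H = 20 → U
  shifts repeat with period 4: XUMT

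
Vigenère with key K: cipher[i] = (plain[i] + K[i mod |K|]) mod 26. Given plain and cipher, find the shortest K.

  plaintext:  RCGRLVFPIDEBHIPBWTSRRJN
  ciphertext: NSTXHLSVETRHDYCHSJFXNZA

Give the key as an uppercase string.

  i= 0: N-R = 22 → W
  i= 1: S-C = 16 → Q
  i= 2: T-G = 13 → N
  i= 3: X-R =  6 → G
  i= 4: H-L = 22 → W
  i= 5: L-V = 16 → Q
  i= 6: S-F = 13 → N
  i= 7: V-P =  6 → G
  i= 8: E-I = 22 → W
  i= 9: T-D = 16 → Q
  i=10: R-E = 13 → N
  i=11: H-B =  6 → G
  i=12: D-H = 22 → W
  i=13: Y-I = 16 → Q
  i=14: C-P = 13 → N
  i=15: H-B =  6 → G
  i=16: S-W = 22 → W
  i=17: J-T = 16 → Q
  i=18: F-S = 13 → N
  i=19: X-R =  6 → G
  i=20: N-R = 22 → W
  i=21: Z-J = 16 → Q
  i=22: A-N = 13 → N
  shifts repeat with period 4: WQNG

WQNG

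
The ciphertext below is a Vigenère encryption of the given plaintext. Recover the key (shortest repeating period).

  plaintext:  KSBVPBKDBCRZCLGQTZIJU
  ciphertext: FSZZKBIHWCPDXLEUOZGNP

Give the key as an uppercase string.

  i= 0: F-K = 21 → V
  i= 1: S-S =  0 → A
  i= 2: Z-B = 24 → Y
  i= 3: Z-V =  4 → E
  i= 4: K-P = 21 → V
  i= 5: B-B =  0 → A
  i= 6: I-K = 24 → Y
  i= 7: H-D =  4 → E
  i= 8: W-B = 21 → V
  i= 9: C-C =  0 → A
  i=10: P-R = 24 → Y
  i=11: D-Z =  4 → E
  i=12: X-C = 21 → V
  i=13: L-L =  0 → A
  i=14: E-G = 24 → Y
  i=15: U-Q =  4 → E
  i=16: O-T = 21 → V
  i=17: Z-Z =  0 → A
  i=18: G-I = 24 → Y
  i=19: N-J =  4 → E
  i=20: P-U = 21 → V
  shifts repeat with period 4: VAYE

VAYE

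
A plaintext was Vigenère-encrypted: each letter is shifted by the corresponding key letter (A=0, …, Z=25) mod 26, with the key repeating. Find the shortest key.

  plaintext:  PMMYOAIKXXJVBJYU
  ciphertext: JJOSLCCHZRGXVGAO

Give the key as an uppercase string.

  i= 0: J-P = 20 → U
  i= 1: J-M = 23 → X
  i= 2: O-M =  2 → C
  i= 3: S-Y = 20 → U
  i= 4: L-O = 23 → X
  i= 5: C-A =  2 → C
  i= 6: C-I = 20 → U
  i= 7: H-K = 23 → X
  i= 8: Z-X =  2 → C
  i= 9: R-X = 20 → U
  i=10: G-J = 23 → X
  i=11: X-V =  2 → C
  i=12: V-B = 20 → U
  i=13: G-J = 23 → X
  i=14: A-Y =  2 → C
  i=15: O-U = 20 → U
  shifts repeat with period 3: UXC

UXC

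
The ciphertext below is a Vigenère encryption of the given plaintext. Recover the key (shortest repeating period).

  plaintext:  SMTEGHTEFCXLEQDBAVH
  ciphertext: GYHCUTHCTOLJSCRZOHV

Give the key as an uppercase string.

  i= 0: G-S = 14 → O
  i= 1: Y-M = 12 → M
  i= 2: H-T = 14 → O
  i= 3: C-E = 24 → Y
  i= 4: U-G = 14 → O
  i= 5: T-H = 12 → M
  i= 6: H-T = 14 → O
  i= 7: C-E = 24 → Y
  i= 8: T-F = 14 → O
  i= 9: O-C = 12 → M
  i=10: L-X = 14 → O
  i=11: J-L = 24 → Y
  i=12: S-E = 14 → O
  i=13: C-Q = 12 → M
  i=14: R-D = 14 → O
  i=15: Z-B = 24 → Y
  i=16: O-A = 14 → O
  i=17: H-V = 12 → M
  i=18: V-H = 14 → O
  shifts repeat with period 4: OMOY

OMOY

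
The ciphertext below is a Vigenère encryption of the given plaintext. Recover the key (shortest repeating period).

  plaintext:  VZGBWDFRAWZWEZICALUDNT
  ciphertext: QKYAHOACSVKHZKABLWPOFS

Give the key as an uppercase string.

  i= 0: Q-V = 21 → V
  i= 1: K-Z = 11 → L
  i= 2: Y-G = 18 → S
  i= 3: A-B = 25 → Z
  i= 4: H-W = 11 → L
  i= 5: O-D = 11 → L
  i= 6: A-F = 21 → V
  i= 7: C-R = 11 → L
  i= 8: S-A = 18 → S
  i= 9: V-W = 25 → Z
  i=10: K-Z = 11 → L
  i=11: H-W = 11 → L
  i=12: Z-E = 21 → V
  i=13: K-Z = 11 → L
  i=14: A-I = 18 → S
  i=15: B-C = 25 → Z
  i=16: L-A = 11 → L
  i=17: W-L = 11 → L
  i=18: P-U = 21 → V
  i=19: O-D = 11 → L
  i=20: F-N = 18 → S
  i=21: S-T = 25 → Z
  shifts repeat with period 6: VLSZLL

VLSZLL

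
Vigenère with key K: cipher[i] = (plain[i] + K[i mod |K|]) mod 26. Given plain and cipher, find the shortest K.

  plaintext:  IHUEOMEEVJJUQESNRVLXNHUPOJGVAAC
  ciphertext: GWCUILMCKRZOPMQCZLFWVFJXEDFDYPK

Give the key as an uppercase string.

YPIQUZI

  i= 0: G-I = 24 → Y
  i= 1: W-H = 15 → P
  i= 2: C-U =  8 → I
  i= 3: U-E = 16 → Q
  i= 4: I-O = 20 → U
  i= 5: L-M = 25 → Z
  i= 6: M-E =  8 → I
  i= 7: C-E = 24 → Y
  i= 8: K-V = 15 → P
  i= 9: R-J =  8 → I
  i=10: Z-J = 16 → Q
  i=11: O-U = 20 → U
  i=12: P-Q = 25 → Z
  i=13: M-E =  8 → I
  i=14: Q-S = 24 → Y
  i=15: C-N = 15 → P
  i=16: Z-R =  8 → I
  i=17: L-V = 16 → Q
  i=18: F-L = 20 → U
  i=19: W-X = 25 → Z
  i=20: V-N =  8 → I
  i=21: F-H = 24 → Y
  i=22: J-U = 15 → P
  i=23: X-P =  8 → I
  i=24: E-O = 16 → Q
  i=25: D-J = 20 → U
  i=26: F-G = 25 → Z
  i=27: D-V =  8 → I
  i=28: Y-A = 24 → Y
  i=29: P-A = 15 → P
  i=30: K-C =  8 → I
  shifts repeat with period 7: YPIQUZI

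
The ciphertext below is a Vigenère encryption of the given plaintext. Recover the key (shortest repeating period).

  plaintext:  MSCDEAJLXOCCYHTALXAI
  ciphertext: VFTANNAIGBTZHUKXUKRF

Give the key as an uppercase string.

  i= 0: V-M =  9 → J
  i= 1: F-S = 13 → N
  i= 2: T-C = 17 → R
  i= 3: A-D = 23 → X
  i= 4: N-E =  9 → J
  i= 5: N-A = 13 → N
  i= 6: A-J = 17 → R
  i= 7: I-L = 23 → X
  i= 8: G-X =  9 → J
  i= 9: B-O = 13 → N
  i=10: T-C = 17 → R
  i=11: Z-C = 23 → X
  i=12: H-Y =  9 → J
  i=13: U-H = 13 → N
  i=14: K-T = 17 → R
  i=15: X-A = 23 → X
  i=16: U-L =  9 → J
  i=17: K-X = 13 → N
  i=18: R-A = 17 → R
  i=19: F-I = 23 → X
  shifts repeat with period 4: JNRX

JNRX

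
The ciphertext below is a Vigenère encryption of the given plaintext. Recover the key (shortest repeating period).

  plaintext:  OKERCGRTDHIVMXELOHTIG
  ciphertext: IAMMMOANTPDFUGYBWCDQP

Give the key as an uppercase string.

  i= 0: I-O = 20 → U
  i= 1: A-K = 16 → Q
  i= 2: M-E =  8 → I
  i= 3: M-R = 21 → V
  i= 4: M-C = 10 → K
  i= 5: O-G =  8 → I
  i= 6: A-R =  9 → J
  i= 7: N-T = 20 → U
  i= 8: T-D = 16 → Q
  i= 9: P-H =  8 → I
  i=10: D-I = 21 → V
  i=11: F-V = 10 → K
  i=12: U-M =  8 → I
  i=13: G-X =  9 → J
  i=14: Y-E = 20 → U
  i=15: B-L = 16 → Q
  i=16: W-O =  8 → I
  i=17: C-H = 21 → V
  i=18: D-T = 10 → K
  i=19: Q-I =  8 → I
  i=20: P-G =  9 → J
  shifts repeat with period 7: UQIVKIJ

UQIVKIJ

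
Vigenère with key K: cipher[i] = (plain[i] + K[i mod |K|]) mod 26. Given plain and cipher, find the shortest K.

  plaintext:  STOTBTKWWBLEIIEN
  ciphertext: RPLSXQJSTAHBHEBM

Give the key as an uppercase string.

ZWX

  i= 0: R-S = 25 → Z
  i= 1: P-T = 22 → W
  i= 2: L-O = 23 → X
  i= 3: S-T = 25 → Z
  i= 4: X-B = 22 → W
  i= 5: Q-T = 23 → X
  i= 6: J-K = 25 → Z
  i= 7: S-W = 22 → W
  i= 8: T-W = 23 → X
  i= 9: A-B = 25 → Z
  i=10: H-L = 22 → W
  i=11: B-E = 23 → X
  i=12: H-I = 25 → Z
  i=13: E-I = 22 → W
  i=14: B-E = 23 → X
  i=15: M-N = 25 → Z
  shifts repeat with period 3: ZWX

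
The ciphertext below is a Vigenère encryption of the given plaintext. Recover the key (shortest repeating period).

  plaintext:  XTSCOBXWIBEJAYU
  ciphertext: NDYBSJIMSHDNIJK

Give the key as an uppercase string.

QKGZEIL

  i= 0: N-X = 16 → Q
  i= 1: D-T = 10 → K
  i= 2: Y-S =  6 → G
  i= 3: B-C = 25 → Z
  i= 4: S-O =  4 → E
  i= 5: J-B =  8 → I
  i= 6: I-X = 11 → L
  i= 7: M-W = 16 → Q
  i= 8: S-I = 10 → K
  i= 9: H-B =  6 → G
  i=10: D-E = 25 → Z
  i=11: N-J =  4 → E
  i=12: I-A =  8 → I
  i=13: J-Y = 11 → L
  i=14: K-U = 16 → Q
  shifts repeat with period 7: QKGZEIL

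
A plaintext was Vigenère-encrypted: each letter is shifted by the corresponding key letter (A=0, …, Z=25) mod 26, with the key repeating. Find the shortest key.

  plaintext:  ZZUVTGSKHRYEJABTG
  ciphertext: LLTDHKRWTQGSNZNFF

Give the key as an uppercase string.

  i= 0: L-Z = 12 → M
  i= 1: L-Z = 12 → M
  i= 2: T-U = 25 → Z
  i= 3: D-V =  8 → I
  i= 4: H-T = 14 → O
  i= 5: K-G =  4 → E
  i= 6: R-S = 25 → Z
  i= 7: W-K = 12 → M
  i= 8: T-H = 12 → M
  i= 9: Q-R = 25 → Z
  i=10: G-Y =  8 → I
  i=11: S-E = 14 → O
  i=12: N-J =  4 → E
  i=13: Z-A = 25 → Z
  i=14: N-B = 12 → M
  i=15: F-T = 12 → M
  i=16: F-G = 25 → Z
  shifts repeat with period 7: MMZIOEZ

MMZIOEZ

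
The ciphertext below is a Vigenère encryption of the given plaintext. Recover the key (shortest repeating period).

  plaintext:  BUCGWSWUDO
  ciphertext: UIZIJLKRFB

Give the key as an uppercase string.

  i= 0: U-B = 19 → T
  i= 1: I-U = 14 → O
  i= 2: Z-C = 23 → X
  i= 3: I-G =  2 → C
  i= 4: J-W = 13 → N
  i= 5: L-S = 19 → T
  i= 6: K-W = 14 → O
  i= 7: R-U = 23 → X
  i= 8: F-D =  2 → C
  i= 9: B-O = 13 → N
  shifts repeat with period 5: TOXCN

TOXCN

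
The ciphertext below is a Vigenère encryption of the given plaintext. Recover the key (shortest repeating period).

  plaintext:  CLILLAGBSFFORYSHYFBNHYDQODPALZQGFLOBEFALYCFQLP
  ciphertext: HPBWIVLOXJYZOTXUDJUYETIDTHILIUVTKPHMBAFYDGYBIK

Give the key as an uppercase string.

  i= 0: H-C =  5 → F
  i= 1: P-L =  4 → E
  i= 2: B-I = 19 → T
  i= 3: W-L = 11 → L
  i= 4: I-L = 23 → X
  i= 5: V-A = 21 → V
  i= 6: L-G =  5 → F
  i= 7: O-B = 13 → N
  i= 8: X-S =  5 → F
  i= 9: J-F =  4 → E
  i=10: Y-F = 19 → T
  i=11: Z-O = 11 → L
  i=12: O-R = 23 → X
  i=13: T-Y = 21 → V
  i=14: X-S =  5 → F
  i=15: U-H = 13 → N
  i=16: D-Y =  5 → F
  i=17: J-F =  4 → E
  i=18: U-B = 19 → T
  i=19: Y-N = 11 → L
  i=20: E-H = 23 → X
  i=21: T-Y = 21 → V
  i=22: I-D =  5 → F
  i=23: D-Q = 13 → N
  i=24: T-O =  5 → F
  i=25: H-D =  4 → E
  i=26: I-P = 19 → T
  i=27: L-A = 11 → L
  i=28: I-L = 23 → X
  i=29: U-Z = 21 → V
  i=30: V-Q =  5 → F
  i=31: T-G = 13 → N
  i=32: K-F =  5 → F
  i=33: P-L =  4 → E
  i=34: H-O = 19 → T
  i=35: M-B = 11 → L
  i=36: B-E = 23 → X
  i=37: A-F = 21 → V
  i=38: F-A =  5 → F
  i=39: Y-L = 13 → N
  i=40: D-Y =  5 → F
  i=41: G-C =  4 → E
  i=42: Y-F = 19 → T
  i=43: B-Q = 11 → L
  i=44: I-L = 23 → X
  i=45: K-P = 21 → V
  shifts repeat with period 8: FETLXVFN

FETLXVFN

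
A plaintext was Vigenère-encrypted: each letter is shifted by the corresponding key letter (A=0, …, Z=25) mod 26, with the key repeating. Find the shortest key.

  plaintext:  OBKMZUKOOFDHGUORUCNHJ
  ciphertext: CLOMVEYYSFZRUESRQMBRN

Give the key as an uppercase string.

  i= 0: C-O = 14 → O
  i= 1: L-B = 10 → K
  i= 2: O-K =  4 → E
  i= 3: M-M =  0 → A
  i= 4: V-Z = 22 → W
  i= 5: E-U = 10 → K
  i= 6: Y-K = 14 → O
  i= 7: Y-O = 10 → K
  i= 8: S-O =  4 → E
  i= 9: F-F =  0 → A
  i=10: Z-D = 22 → W
  i=11: R-H = 10 → K
  i=12: U-G = 14 → O
  i=13: E-U = 10 → K
  i=14: S-O =  4 → E
  i=15: R-R =  0 → A
  i=16: Q-U = 22 → W
  i=17: M-C = 10 → K
  i=18: B-N = 14 → O
  i=19: R-H = 10 → K
  i=20: N-J =  4 → E
  shifts repeat with period 6: OKEAWK

OKEAWK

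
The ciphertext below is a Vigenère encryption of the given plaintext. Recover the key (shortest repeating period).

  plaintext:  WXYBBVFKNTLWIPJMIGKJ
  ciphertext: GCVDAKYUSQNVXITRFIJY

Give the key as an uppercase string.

KFXCZPT

  i= 0: G-W = 10 → K
  i= 1: C-X =  5 → F
  i= 2: V-Y = 23 → X
  i= 3: D-B =  2 → C
  i= 4: A-B = 25 → Z
  i= 5: K-V = 15 → P
  i= 6: Y-F = 19 → T
  i= 7: U-K = 10 → K
  i= 8: S-N =  5 → F
  i= 9: Q-T = 23 → X
  i=10: N-L =  2 → C
  i=11: V-W = 25 → Z
  i=12: X-I = 15 → P
  i=13: I-P = 19 → T
  i=14: T-J = 10 → K
  i=15: R-M =  5 → F
  i=16: F-I = 23 → X
  i=17: I-G =  2 → C
  i=18: J-K = 25 → Z
  i=19: Y-J = 15 → P
  shifts repeat with period 7: KFXCZPT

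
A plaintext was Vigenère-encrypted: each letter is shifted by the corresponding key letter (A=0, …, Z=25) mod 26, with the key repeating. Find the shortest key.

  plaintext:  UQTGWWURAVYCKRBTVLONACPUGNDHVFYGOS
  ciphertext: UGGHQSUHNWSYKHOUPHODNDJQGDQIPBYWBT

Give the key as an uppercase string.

AQNBUW

  i= 0: U-U =  0 → A
  i= 1: G-Q = 16 → Q
  i= 2: G-T = 13 → N
  i= 3: H-G =  1 → B
  i= 4: Q-W = 20 → U
  i= 5: S-W = 22 → W
  i= 6: U-U =  0 → A
  i= 7: H-R = 16 → Q
  i= 8: N-A = 13 → N
  i= 9: W-V =  1 → B
  i=10: S-Y = 20 → U
  i=11: Y-C = 22 → W
  i=12: K-K =  0 → A
  i=13: H-R = 16 → Q
  i=14: O-B = 13 → N
  i=15: U-T =  1 → B
  i=16: P-V = 20 → U
  i=17: H-L = 22 → W
  i=18: O-O =  0 → A
  i=19: D-N = 16 → Q
  i=20: N-A = 13 → N
  i=21: D-C =  1 → B
  i=22: J-P = 20 → U
  i=23: Q-U = 22 → W
  i=24: G-G =  0 → A
  i=25: D-N = 16 → Q
  i=26: Q-D = 13 → N
  i=27: I-H =  1 → B
  i=28: P-V = 20 → U
  i=29: B-F = 22 → W
  i=30: Y-Y =  0 → A
  i=31: W-G = 16 → Q
  i=32: B-O = 13 → N
  i=33: T-S =  1 → B
  shifts repeat with period 6: AQNBUW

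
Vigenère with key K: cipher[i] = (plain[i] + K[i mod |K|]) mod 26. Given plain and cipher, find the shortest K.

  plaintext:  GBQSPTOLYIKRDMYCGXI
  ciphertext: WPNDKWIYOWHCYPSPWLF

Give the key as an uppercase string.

QOXLVDUN

  i= 0: W-G = 16 → Q
  i= 1: P-B = 14 → O
  i= 2: N-Q = 23 → X
  i= 3: D-S = 11 → L
  i= 4: K-P = 21 → V
  i= 5: W-T =  3 → D
  i= 6: I-O = 20 → U
  i= 7: Y-L = 13 → N
  i= 8: O-Y = 16 → Q
  i= 9: W-I = 14 → O
  i=10: H-K = 23 → X
  i=11: C-R = 11 → L
  i=12: Y-D = 21 → V
  i=13: P-M =  3 → D
  i=14: S-Y = 20 → U
  i=15: P-C = 13 → N
  i=16: W-G = 16 → Q
  i=17: L-X = 14 → O
  i=18: F-I = 23 → X
  shifts repeat with period 8: QOXLVDUN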